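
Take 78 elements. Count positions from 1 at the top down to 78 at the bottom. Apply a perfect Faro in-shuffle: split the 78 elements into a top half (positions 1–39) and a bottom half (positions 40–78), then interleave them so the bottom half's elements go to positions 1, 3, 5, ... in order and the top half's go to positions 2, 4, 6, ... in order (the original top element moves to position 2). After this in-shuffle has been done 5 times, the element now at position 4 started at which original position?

Work backwards from position 4, undoing one in-shuffle at a time:
4 ← 2 ← 1 ← 40 ← 20 ← 10
So the element now at position 4 started at position 10.

10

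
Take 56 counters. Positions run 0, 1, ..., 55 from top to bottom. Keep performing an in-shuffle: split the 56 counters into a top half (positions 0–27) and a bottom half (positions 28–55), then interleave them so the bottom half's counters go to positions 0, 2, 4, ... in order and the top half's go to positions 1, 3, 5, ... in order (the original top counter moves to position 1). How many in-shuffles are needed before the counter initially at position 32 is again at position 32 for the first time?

Follow position 32 under repeated in-shuffles:
32 → 8 → 17 → 35 → 14 → 29 → 2 → 5 → 11 → 23 → 47 → 38 → 20 → 41 → 26 → 53 → 50 → 44 → 32
It first returns after 18 in-shuffles.

18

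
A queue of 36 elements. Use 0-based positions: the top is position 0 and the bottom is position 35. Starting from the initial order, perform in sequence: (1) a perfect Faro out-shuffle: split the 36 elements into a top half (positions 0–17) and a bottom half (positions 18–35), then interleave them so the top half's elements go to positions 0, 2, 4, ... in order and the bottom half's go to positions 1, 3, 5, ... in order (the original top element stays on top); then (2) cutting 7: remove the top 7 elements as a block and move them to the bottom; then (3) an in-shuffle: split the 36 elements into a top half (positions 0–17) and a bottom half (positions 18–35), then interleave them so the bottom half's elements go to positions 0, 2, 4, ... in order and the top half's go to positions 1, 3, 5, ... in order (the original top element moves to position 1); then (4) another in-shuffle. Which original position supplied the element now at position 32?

Undo the operations in reverse order, starting from position 32:
  undo op 4 (in-shuffle, from bottom half): 32 ← 34
  undo op 3 (in-shuffle, from bottom half): 34 ← 35
  undo op 2 (cut 7): 35 ← 6
  undo op 1 (out-shuffle, from top half): 6 ← 3
So the element at position 32 came from original position 3.

3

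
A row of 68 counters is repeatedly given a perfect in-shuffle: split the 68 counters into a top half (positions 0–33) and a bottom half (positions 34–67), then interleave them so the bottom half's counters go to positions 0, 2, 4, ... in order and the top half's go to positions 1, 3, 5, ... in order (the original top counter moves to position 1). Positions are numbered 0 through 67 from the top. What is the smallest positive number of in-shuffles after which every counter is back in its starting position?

22

The in-shuffle permutes the 68 positions with cycle lengths [2, 11, 11, 22, 22].
Every counter is home exactly when every cycle has completed a whole number of laps, i.e. after lcm(2, 11, 22) = 22 in-shuffles.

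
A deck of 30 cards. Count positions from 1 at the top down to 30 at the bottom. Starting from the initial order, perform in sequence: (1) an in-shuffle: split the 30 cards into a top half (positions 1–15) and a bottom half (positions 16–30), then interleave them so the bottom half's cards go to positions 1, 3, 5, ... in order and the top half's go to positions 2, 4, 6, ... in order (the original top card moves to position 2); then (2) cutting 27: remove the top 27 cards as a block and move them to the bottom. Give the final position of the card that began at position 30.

Track the card from position 30 forward through each operation:
  after op 1 (in-shuffle): 30 → 29
  after op 2 (cut 27): 29 → 2

2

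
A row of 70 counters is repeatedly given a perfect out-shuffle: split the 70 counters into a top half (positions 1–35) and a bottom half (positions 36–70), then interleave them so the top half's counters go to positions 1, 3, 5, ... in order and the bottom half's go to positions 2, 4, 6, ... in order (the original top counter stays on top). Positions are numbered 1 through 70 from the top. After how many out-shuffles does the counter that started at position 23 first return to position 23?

Follow position 23 under repeated out-shuffles:
23 → 45 → 20 → 39 → 8 → 15 → 29 → 57 → ... → 23 (length 22)
It first returns after 22 out-shuffles.

22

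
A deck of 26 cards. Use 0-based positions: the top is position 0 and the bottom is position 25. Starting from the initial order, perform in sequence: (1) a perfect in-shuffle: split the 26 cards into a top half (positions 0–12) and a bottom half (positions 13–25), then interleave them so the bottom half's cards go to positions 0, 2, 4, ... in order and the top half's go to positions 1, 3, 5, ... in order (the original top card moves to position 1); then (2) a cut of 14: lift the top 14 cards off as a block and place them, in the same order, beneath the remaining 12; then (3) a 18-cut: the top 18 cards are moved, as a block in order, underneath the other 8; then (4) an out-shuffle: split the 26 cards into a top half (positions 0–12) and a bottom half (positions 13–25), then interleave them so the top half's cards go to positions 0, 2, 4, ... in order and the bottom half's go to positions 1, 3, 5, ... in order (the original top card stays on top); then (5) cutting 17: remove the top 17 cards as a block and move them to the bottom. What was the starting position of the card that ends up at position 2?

14

Undo the operations in reverse order, starting from position 2:
  undo op 5 (cut 17): 2 ← 19
  undo op 4 (out-shuffle, from bottom half): 19 ← 22
  undo op 3 (cut 18): 22 ← 14
  undo op 2 (cut 14): 14 ← 2
  undo op 1 (in-shuffle, from bottom half): 2 ← 14
So the card at position 2 came from original position 14.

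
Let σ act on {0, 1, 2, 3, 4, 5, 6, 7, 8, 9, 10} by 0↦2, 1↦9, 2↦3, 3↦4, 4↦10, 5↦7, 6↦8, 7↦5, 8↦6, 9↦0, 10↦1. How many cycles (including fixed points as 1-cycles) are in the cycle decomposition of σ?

Cycle decomposition: (0 2 3 4 10 1 9) (5 7) (6 8).
3 cycles.

3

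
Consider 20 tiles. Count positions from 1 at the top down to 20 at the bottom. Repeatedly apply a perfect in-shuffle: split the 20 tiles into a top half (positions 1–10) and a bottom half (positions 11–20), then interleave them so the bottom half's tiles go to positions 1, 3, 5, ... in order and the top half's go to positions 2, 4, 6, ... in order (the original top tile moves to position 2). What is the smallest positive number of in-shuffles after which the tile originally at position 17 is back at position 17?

Follow position 17 under repeated in-shuffles:
17 → 13 → 5 → 10 → 20 → 19 → 17
It first returns after 6 in-shuffles.

6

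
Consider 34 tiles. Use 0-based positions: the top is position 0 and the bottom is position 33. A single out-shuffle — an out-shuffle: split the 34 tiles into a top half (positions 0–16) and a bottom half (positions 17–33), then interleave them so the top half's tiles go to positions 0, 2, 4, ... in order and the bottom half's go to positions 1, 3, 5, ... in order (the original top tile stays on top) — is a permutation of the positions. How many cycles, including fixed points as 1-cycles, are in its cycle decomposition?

6

Trace each unvisited position around until it returns:
(0) (1 2 4 8 16 32 31 29 25 17) (3 6 12 24 15 30 27 21 9 18) (5 10 20 7 14 28 23 13 26 19) (11 22) (33)
6 cycles in total.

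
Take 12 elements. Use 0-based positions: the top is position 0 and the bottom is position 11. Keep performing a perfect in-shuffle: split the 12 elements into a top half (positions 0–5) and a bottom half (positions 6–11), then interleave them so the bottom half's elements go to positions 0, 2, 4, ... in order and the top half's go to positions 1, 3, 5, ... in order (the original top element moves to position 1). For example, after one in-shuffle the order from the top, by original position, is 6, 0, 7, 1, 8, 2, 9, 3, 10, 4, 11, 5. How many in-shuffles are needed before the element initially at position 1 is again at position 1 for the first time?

12

Follow position 1 under repeated in-shuffles:
1 → 3 → 7 → 2 → 5 → 11 → 10 → 8 → 4 → 9 → 6 → 0 → 1
It first returns after 12 in-shuffles.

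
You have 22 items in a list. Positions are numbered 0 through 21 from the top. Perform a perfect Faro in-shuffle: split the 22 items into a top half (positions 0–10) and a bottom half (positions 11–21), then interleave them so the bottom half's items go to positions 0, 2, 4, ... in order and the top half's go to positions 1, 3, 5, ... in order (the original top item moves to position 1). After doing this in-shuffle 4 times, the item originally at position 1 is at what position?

8

Track the item's position through each in-shuffle:
1 → 3 → 7 → 15 → 8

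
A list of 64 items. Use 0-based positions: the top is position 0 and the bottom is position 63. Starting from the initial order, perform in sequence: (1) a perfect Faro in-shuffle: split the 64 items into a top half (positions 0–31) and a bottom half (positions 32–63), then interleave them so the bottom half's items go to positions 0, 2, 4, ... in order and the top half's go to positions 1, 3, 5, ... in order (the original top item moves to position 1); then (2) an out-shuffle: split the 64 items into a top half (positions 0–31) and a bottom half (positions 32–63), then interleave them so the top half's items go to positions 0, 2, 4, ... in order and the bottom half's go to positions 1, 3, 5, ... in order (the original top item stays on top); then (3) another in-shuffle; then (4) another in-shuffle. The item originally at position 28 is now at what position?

12

Track the item from position 28 forward through each operation:
  after op 1 (in-shuffle): 28 → 57
  after op 2 (out-shuffle): 57 → 51
  after op 3 (in-shuffle): 51 → 38
  after op 4 (in-shuffle): 38 → 12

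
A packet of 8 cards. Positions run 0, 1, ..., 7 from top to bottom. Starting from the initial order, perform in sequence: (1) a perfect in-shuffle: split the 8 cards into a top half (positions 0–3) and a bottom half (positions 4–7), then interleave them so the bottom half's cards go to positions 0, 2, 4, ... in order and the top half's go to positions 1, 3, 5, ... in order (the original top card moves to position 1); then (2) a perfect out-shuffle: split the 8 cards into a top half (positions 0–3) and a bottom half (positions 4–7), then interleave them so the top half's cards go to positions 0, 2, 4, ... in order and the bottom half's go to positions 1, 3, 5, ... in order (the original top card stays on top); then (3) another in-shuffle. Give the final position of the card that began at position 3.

Track the card from position 3 forward through each operation:
  after op 1 (in-shuffle): 3 → 7
  after op 2 (out-shuffle): 7 → 7
  after op 3 (in-shuffle): 7 → 6

6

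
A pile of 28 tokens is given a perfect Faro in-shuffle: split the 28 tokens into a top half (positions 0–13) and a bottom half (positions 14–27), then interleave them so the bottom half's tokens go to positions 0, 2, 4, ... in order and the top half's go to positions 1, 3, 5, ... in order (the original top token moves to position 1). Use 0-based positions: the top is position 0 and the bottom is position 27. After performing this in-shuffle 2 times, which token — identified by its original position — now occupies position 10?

Work backwards from position 10, undoing one in-shuffle at a time:
10 ← 19 ← 9
So the token now at position 10 started at position 9.

9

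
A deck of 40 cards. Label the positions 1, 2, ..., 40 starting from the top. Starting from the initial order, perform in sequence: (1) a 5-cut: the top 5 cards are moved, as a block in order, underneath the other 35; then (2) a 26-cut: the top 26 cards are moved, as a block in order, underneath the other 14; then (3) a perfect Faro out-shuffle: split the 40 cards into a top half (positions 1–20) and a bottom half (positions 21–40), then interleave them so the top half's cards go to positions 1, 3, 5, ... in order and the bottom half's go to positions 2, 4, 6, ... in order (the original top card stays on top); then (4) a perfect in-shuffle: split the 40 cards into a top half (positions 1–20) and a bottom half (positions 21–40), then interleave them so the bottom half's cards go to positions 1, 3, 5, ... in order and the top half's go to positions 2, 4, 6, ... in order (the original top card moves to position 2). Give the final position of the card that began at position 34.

Track the card from position 34 forward through each operation:
  after op 1 (cut 5): 34 → 29
  after op 2 (cut 26): 29 → 3
  after op 3 (out-shuffle): 3 → 5
  after op 4 (in-shuffle): 5 → 10

10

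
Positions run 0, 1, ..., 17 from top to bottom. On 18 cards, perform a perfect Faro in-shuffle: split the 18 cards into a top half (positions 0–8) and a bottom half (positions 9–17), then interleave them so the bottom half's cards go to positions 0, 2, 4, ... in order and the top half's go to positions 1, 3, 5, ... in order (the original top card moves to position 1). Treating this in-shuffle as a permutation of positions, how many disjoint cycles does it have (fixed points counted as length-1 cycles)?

Trace each unvisited position around until it returns:
(0 1 3 7 15 12 ... len 18)
1 cycle in total.

1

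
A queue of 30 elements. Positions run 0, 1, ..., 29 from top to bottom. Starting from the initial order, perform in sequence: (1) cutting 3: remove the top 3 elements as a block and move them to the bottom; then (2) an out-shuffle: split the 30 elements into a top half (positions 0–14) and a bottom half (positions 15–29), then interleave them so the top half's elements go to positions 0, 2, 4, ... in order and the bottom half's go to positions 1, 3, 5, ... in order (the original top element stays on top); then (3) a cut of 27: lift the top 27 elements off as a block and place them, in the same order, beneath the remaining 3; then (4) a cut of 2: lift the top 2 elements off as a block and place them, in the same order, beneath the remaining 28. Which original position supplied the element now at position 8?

21

Undo the operations in reverse order, starting from position 8:
  undo op 4 (cut 2): 8 ← 10
  undo op 3 (cut 27): 10 ← 7
  undo op 2 (out-shuffle, from bottom half): 7 ← 18
  undo op 1 (cut 3): 18 ← 21
So the element at position 8 came from original position 21.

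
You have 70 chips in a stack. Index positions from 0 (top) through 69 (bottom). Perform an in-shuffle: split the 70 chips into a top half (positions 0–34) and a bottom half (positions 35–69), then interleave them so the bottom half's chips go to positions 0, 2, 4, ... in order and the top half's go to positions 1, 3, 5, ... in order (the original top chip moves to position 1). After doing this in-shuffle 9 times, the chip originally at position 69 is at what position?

55

Track the chip's position through each in-shuffle:
69 → 68 → 66 → 62 → 54 → 38 → 6 → 13 → 27 → 55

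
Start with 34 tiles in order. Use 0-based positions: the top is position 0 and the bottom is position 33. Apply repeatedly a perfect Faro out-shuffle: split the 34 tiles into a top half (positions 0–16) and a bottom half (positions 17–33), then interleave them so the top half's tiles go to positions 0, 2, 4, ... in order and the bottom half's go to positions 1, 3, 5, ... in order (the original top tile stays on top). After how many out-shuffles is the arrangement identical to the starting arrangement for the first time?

The out-shuffle permutes the 34 positions with cycle lengths [1, 1, 2, 10, 10, 10].
Every tile is home exactly when every cycle has completed a whole number of laps, i.e. after lcm(1, 2, 10) = 10 out-shuffles.

10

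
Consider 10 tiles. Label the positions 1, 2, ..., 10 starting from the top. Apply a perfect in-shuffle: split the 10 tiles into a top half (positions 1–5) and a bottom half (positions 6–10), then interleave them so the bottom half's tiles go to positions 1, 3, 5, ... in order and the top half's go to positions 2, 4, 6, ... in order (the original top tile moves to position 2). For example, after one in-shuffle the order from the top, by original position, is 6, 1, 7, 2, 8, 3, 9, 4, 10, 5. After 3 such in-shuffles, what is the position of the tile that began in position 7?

1

Track the tile's position through each in-shuffle:
7 → 3 → 6 → 1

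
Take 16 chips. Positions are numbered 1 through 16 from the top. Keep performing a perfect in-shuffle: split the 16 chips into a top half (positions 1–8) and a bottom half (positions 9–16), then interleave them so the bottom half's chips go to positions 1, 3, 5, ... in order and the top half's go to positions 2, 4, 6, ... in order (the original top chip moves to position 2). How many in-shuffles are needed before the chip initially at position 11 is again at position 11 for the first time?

8

Follow position 11 under repeated in-shuffles:
11 → 5 → 10 → 3 → 6 → 12 → 7 → 14 → 11
It first returns after 8 in-shuffles.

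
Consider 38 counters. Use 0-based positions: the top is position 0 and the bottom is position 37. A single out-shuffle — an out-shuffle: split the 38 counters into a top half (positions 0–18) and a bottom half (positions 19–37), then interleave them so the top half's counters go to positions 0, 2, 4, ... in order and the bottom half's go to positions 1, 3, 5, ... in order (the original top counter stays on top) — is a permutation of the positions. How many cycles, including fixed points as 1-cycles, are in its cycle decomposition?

3

Trace each unvisited position around until it returns:
(0) (1 2 4 8 16 32 ... len 36) (37)
3 cycles in total.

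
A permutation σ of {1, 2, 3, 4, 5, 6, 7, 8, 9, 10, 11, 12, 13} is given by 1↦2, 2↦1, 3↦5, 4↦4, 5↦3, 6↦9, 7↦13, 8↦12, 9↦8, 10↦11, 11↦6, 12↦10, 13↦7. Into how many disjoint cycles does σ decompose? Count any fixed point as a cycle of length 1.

5

Cycle decomposition: (1 2) (3 5) (4) (6 9 8 12 10 11) (7 13).
5 cycles.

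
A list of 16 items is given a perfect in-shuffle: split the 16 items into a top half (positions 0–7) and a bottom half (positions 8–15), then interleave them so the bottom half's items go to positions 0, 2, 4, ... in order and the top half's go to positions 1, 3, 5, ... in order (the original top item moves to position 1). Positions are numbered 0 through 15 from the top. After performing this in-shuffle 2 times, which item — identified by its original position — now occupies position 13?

Work backwards from position 13, undoing one in-shuffle at a time:
13 ← 6 ← 11
So the item now at position 13 started at position 11.

11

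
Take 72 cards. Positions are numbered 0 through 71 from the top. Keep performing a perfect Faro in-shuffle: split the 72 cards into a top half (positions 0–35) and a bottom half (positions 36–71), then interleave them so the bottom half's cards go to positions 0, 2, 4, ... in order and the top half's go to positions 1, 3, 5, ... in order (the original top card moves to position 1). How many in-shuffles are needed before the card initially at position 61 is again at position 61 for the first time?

Follow position 61 under repeated in-shuffles:
61 → 50 → 28 → 57 → 42 → 12 → 25 → 51 → 30 → 61
It first returns after 9 in-shuffles.

9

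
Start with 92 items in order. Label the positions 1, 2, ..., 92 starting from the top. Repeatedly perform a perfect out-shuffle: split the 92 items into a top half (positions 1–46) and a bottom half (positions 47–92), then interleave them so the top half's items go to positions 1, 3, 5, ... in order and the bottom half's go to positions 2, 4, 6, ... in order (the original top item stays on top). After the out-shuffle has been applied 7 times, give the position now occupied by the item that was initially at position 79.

66

Track the item's position through each out-shuffle:
79 → 66 → 40 → 79 → 66 → 40 → 79 → 66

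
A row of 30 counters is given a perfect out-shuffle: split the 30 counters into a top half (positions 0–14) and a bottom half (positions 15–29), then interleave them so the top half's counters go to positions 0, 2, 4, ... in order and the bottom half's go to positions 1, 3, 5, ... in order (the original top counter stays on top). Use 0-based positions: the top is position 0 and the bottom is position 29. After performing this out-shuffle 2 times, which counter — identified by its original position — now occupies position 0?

Work backwards from position 0, undoing one out-shuffle at a time:
0 ← 0 ← 0
So the counter now at position 0 started at position 0.

0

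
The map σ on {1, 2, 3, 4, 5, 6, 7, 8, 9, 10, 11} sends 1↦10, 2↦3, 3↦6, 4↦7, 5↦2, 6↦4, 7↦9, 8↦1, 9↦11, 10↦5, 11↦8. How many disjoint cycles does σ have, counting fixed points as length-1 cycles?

1

Cycle decomposition: (1 10 5 2 3 6 4 7 9 11 8).
1 cycle.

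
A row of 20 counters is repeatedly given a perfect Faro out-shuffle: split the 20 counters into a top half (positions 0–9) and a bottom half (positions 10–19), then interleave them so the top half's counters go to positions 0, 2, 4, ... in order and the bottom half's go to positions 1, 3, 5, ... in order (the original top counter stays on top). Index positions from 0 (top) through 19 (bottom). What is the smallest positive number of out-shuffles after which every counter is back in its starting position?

The out-shuffle permutes the 20 positions with cycle lengths [1, 1, 18].
Every counter is home exactly when every cycle has completed a whole number of laps, i.e. after lcm(1, 18) = 18 out-shuffles.

18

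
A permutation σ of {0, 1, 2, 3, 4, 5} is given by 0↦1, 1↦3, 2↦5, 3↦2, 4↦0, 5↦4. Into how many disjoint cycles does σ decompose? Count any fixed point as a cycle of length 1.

Cycle decomposition: (0 1 3 2 5 4).
1 cycle.

1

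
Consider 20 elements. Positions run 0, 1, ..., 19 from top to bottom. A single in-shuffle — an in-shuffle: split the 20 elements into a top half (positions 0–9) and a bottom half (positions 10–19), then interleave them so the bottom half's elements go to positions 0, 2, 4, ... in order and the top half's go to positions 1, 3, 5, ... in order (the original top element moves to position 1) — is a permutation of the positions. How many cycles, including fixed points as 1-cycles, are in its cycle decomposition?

Trace each unvisited position around until it returns:
(0 1 3 7 15 10) (2 5 11) (4 9 19 18 16 12) (6 13) (8 17 14)
5 cycles in total.

5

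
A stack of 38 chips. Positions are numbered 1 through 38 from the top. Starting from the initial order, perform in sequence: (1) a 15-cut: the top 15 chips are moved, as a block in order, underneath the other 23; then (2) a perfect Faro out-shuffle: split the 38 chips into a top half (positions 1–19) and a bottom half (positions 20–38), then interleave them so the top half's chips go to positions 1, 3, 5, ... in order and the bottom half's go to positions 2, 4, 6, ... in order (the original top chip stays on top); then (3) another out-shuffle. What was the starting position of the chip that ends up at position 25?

22

Undo the operations in reverse order, starting from position 25:
  undo op 3 (out-shuffle, from top half): 25 ← 13
  undo op 2 (out-shuffle, from top half): 13 ← 7
  undo op 1 (cut 15): 7 ← 22
So the chip at position 25 came from original position 22.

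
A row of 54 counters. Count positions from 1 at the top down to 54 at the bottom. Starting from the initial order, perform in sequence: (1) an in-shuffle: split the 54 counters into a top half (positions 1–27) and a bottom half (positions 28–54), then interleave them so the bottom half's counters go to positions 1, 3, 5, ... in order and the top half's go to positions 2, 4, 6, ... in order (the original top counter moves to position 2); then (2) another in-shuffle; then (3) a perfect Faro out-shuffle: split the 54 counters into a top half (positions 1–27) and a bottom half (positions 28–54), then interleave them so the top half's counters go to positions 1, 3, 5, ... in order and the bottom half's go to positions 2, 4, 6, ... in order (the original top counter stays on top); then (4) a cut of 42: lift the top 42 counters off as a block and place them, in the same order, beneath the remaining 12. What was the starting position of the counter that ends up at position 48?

25

Undo the operations in reverse order, starting from position 48:
  undo op 4 (cut 42): 48 ← 36
  undo op 3 (out-shuffle, from bottom half): 36 ← 45
  undo op 2 (in-shuffle, from bottom half): 45 ← 50
  undo op 1 (in-shuffle, from top half): 50 ← 25
So the counter at position 48 came from original position 25.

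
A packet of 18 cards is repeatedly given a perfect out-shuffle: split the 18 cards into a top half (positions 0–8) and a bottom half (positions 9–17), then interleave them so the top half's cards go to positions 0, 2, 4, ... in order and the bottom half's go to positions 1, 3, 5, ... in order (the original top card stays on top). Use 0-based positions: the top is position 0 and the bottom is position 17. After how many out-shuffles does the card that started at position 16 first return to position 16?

8

Follow position 16 under repeated out-shuffles:
16 → 15 → 13 → 9 → 1 → 2 → 4 → 8 → 16
It first returns after 8 out-shuffles.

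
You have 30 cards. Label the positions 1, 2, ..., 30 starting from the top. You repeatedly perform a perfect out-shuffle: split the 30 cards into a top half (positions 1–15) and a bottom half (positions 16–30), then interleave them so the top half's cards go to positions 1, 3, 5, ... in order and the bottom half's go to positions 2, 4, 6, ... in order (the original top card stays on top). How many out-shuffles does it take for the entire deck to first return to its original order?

28

The out-shuffle permutes the 30 positions with cycle lengths [1, 1, 28].
Every card is home exactly when every cycle has completed a whole number of laps, i.e. after lcm(1, 28) = 28 out-shuffles.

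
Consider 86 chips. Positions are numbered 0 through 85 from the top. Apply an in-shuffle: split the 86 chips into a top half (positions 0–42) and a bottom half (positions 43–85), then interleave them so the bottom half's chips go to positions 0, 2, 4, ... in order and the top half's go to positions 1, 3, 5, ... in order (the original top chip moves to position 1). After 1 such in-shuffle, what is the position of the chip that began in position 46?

Track the chip's position through each in-shuffle:
46 → 6

6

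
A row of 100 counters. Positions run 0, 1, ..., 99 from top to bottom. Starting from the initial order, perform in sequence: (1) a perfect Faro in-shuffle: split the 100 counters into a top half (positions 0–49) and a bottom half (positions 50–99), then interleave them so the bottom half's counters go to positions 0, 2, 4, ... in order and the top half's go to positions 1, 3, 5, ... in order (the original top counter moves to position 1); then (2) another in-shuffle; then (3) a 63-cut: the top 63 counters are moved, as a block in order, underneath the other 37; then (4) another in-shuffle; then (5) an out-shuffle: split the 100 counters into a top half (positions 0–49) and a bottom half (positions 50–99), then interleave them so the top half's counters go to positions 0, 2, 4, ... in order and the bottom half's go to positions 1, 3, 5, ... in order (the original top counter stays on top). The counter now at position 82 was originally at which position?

Undo the operations in reverse order, starting from position 82:
  undo op 5 (out-shuffle, from top half): 82 ← 41
  undo op 4 (in-shuffle, from top half): 41 ← 20
  undo op 3 (cut 63): 20 ← 83
  undo op 2 (in-shuffle, from top half): 83 ← 41
  undo op 1 (in-shuffle, from top half): 41 ← 20
So the counter at position 82 came from original position 20.

20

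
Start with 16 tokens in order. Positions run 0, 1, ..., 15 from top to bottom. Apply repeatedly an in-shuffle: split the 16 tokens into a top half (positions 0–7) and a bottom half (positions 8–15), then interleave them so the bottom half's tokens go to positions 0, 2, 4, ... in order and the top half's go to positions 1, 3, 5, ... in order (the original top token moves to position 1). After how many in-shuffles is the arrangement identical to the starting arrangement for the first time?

The in-shuffle permutes the 16 positions with cycle lengths [8, 8].
Every token is home exactly when every cycle has completed a whole number of laps, i.e. after lcm(8) = 8 in-shuffles.

8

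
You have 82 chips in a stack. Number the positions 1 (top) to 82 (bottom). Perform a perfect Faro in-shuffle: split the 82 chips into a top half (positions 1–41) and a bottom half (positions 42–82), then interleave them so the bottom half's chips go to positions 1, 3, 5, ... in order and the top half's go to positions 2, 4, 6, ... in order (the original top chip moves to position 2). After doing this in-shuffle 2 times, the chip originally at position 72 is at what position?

39

Track the chip's position through each in-shuffle:
72 → 61 → 39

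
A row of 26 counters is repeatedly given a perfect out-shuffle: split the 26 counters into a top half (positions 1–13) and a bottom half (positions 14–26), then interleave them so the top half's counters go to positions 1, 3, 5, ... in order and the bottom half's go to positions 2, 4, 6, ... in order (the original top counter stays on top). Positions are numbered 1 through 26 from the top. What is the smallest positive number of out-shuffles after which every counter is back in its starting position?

20

The out-shuffle permutes the 26 positions with cycle lengths [1, 1, 4, 20].
Every counter is home exactly when every cycle has completed a whole number of laps, i.e. after lcm(1, 4, 20) = 20 out-shuffles.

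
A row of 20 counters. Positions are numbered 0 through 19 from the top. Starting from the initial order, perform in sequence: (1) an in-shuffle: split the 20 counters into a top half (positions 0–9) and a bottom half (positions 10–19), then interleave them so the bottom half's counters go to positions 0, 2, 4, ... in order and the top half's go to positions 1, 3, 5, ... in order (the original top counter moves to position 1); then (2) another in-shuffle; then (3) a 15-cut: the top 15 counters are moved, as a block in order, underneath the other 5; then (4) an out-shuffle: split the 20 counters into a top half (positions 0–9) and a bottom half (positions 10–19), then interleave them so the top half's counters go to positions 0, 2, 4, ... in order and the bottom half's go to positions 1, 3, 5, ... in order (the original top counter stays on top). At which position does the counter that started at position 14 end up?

Track the counter from position 14 forward through each operation:
  after op 1 (in-shuffle): 14 → 8
  after op 2 (in-shuffle): 8 → 17
  after op 3 (cut 15): 17 → 2
  after op 4 (out-shuffle): 2 → 4

4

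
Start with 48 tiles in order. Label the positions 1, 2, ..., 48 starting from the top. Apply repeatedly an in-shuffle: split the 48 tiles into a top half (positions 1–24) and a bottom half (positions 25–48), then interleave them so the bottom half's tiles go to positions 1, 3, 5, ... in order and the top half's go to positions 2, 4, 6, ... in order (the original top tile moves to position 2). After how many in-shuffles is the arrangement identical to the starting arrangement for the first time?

The in-shuffle permutes the 48 positions with cycle lengths [3, 3, 21, 21].
Every tile is home exactly when every cycle has completed a whole number of laps, i.e. after lcm(3, 21) = 21 in-shuffles.

21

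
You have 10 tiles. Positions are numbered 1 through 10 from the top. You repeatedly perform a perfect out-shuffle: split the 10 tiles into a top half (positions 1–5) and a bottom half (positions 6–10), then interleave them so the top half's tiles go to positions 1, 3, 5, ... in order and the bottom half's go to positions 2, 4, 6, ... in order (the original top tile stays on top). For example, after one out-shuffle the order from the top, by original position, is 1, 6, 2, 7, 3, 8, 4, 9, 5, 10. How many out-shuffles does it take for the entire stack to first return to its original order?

6

The out-shuffle permutes the 10 positions with cycle lengths [1, 1, 2, 6].
Every tile is home exactly when every cycle has completed a whole number of laps, i.e. after lcm(1, 2, 6) = 6 out-shuffles.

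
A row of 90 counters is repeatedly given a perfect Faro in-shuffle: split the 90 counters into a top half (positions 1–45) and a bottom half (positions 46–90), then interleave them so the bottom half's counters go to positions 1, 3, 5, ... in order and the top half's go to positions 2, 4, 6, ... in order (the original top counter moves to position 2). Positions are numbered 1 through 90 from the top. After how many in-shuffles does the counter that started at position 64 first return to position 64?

12

Follow position 64 under repeated in-shuffles:
64 → 37 → 74 → 57 → 23 → 46 → 1 → 2 → 4 → 8 → 16 → 32 → 64
It first returns after 12 in-shuffles.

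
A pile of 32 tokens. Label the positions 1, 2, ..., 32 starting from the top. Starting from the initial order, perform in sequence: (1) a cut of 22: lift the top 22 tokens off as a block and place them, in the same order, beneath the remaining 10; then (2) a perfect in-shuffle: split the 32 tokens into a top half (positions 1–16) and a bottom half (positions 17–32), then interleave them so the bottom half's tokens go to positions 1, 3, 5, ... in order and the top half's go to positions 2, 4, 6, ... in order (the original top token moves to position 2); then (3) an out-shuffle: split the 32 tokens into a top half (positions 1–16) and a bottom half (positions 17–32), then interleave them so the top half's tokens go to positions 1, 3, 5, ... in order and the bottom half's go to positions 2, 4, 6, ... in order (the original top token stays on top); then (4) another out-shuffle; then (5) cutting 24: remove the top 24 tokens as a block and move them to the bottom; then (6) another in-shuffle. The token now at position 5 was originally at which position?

Undo the operations in reverse order, starting from position 5:
  undo op 6 (in-shuffle, from bottom half): 5 ← 19
  undo op 5 (cut 24): 19 ← 11
  undo op 4 (out-shuffle, from top half): 11 ← 6
  undo op 3 (out-shuffle, from bottom half): 6 ← 19
  undo op 2 (in-shuffle, from bottom half): 19 ← 26
  undo op 1 (cut 22): 26 ← 16
So the token at position 5 came from original position 16.

16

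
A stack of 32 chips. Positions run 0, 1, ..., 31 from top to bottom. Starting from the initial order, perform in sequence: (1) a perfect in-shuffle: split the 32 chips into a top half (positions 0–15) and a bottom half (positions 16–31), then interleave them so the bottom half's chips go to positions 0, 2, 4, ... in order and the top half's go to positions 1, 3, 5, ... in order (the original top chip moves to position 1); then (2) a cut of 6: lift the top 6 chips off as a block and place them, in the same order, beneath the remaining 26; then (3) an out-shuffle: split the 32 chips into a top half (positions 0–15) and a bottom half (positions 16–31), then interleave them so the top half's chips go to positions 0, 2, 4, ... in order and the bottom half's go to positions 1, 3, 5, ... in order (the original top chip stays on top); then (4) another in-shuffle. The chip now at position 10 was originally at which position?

16

Undo the operations in reverse order, starting from position 10:
  undo op 4 (in-shuffle, from bottom half): 10 ← 21
  undo op 3 (out-shuffle, from bottom half): 21 ← 26
  undo op 2 (cut 6): 26 ← 0
  undo op 1 (in-shuffle, from bottom half): 0 ← 16
So the chip at position 10 came from original position 16.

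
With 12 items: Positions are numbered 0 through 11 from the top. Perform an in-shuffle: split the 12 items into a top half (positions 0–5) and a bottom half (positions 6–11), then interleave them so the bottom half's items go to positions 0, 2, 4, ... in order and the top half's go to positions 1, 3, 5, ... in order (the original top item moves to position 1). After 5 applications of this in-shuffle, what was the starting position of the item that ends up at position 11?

1

Work backwards from position 11, undoing one in-shuffle at a time:
11 ← 5 ← 2 ← 7 ← 3 ← 1
So the item now at position 11 started at position 1.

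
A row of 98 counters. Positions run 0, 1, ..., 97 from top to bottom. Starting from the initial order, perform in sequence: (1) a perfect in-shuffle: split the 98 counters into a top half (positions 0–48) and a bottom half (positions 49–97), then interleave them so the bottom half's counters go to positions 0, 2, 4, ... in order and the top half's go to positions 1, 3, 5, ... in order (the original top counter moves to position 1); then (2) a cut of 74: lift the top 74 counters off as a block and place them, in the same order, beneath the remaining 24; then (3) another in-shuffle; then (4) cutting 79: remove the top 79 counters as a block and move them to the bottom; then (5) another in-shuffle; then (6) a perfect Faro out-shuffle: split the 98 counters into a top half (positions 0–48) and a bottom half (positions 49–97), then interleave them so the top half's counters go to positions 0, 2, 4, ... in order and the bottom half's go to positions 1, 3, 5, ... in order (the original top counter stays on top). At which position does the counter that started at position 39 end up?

Track the counter from position 39 forward through each operation:
  after op 1 (in-shuffle): 39 → 79
  after op 2 (cut 74): 79 → 5
  after op 3 (in-shuffle): 5 → 11
  after op 4 (cut 79): 11 → 30
  after op 5 (in-shuffle): 30 → 61
  after op 6 (out-shuffle): 61 → 25

25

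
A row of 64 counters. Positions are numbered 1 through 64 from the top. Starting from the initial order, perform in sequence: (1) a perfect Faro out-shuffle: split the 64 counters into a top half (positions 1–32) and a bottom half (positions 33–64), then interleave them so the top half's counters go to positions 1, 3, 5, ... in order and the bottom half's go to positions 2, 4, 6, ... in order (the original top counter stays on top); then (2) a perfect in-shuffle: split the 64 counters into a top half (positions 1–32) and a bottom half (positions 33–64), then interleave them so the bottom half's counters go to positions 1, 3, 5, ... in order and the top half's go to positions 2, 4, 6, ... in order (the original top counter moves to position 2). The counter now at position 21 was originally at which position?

22

Undo the operations in reverse order, starting from position 21:
  undo op 2 (in-shuffle, from bottom half): 21 ← 43
  undo op 1 (out-shuffle, from top half): 43 ← 22
So the counter at position 21 came from original position 22.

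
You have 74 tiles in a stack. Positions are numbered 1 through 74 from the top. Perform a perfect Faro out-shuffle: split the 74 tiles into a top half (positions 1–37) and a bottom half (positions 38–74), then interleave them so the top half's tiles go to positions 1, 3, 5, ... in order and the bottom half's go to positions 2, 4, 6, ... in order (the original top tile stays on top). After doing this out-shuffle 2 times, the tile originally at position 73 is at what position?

70

Track the tile's position through each out-shuffle:
73 → 72 → 70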